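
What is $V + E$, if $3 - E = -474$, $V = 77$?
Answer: $554$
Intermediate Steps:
$E = 477$ ($E = 3 - -474 = 3 + 474 = 477$)
$V + E = 77 + 477 = 554$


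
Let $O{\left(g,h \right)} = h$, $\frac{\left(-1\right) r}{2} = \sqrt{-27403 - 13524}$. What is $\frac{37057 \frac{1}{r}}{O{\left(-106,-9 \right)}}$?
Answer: $- \frac{37057 i \sqrt{40927}}{736686} \approx - 10.176 i$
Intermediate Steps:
$r = - 2 i \sqrt{40927}$ ($r = - 2 \sqrt{-27403 - 13524} = - 2 \sqrt{-40927} = - 2 i \sqrt{40927} \approx - 404.61 i$)
$\frac{37057 \frac{1}{r}}{O{\left(-106,-9 \right)}} = \frac{37057 \frac{1}{\left(-2\right) i \sqrt{40927}}}{-9} = 37057 \frac{i \sqrt{40927}}{81854} \left(- \frac{1}{9}\right) = \frac{37057 i \sqrt{40927}}{81854} \left(- \frac{1}{9}\right) = - \frac{37057 i \sqrt{40927}}{736686}$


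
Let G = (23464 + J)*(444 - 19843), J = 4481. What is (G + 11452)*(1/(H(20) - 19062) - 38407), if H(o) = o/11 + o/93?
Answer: 405959249665148019535/19498346 ≈ 2.0820e+13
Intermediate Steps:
H(o) = 104*o/1023 (H(o) = o*(1/11) + o*(1/93) = o/11 + o/93 = 104*o/1023)
G = -542105055 (G = (23464 + 4481)*(444 - 19843) = 27945*(-19399) = -542105055)
(G + 11452)*(1/(H(20) - 19062) - 38407) = (-542105055 + 11452)*(1/((104/1023)*20 - 19062) - 38407) = -542093603*(1/(2080/1023 - 19062) - 38407) = -542093603*(1/(-19498346/1023) - 38407) = -542093603*(-1023/19498346 - 38407) = -542093603*(-748872975845/19498346) = 405959249665148019535/19498346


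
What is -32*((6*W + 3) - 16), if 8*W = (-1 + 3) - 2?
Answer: 416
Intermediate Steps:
W = 0 (W = ((-1 + 3) - 2)/8 = (2 - 2)/8 = (⅛)*0 = 0)
-32*((6*W + 3) - 16) = -32*((6*0 + 3) - 16) = -32*((0 + 3) - 16) = -32*(3 - 16) = -32*(-13) = 416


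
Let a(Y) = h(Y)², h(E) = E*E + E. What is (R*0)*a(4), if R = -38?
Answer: 0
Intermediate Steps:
h(E) = E + E² (h(E) = E² + E = E + E²)
a(Y) = Y²*(1 + Y)² (a(Y) = (Y*(1 + Y))² = Y²*(1 + Y)²)
(R*0)*a(4) = (-38*0)*(4²*(1 + 4)²) = 0*(16*5²) = 0*(16*25) = 0*400 = 0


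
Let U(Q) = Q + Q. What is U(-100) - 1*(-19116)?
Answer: 18916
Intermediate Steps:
U(Q) = 2*Q
U(-100) - 1*(-19116) = 2*(-100) - 1*(-19116) = -200 + 19116 = 18916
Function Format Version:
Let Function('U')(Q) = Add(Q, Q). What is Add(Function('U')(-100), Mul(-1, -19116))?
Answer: 18916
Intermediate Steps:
Function('U')(Q) = Mul(2, Q)
Add(Function('U')(-100), Mul(-1, -19116)) = Add(Mul(2, -100), Mul(-1, -19116)) = Add(-200, 19116) = 18916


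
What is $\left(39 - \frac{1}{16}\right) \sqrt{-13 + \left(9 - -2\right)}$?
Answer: $\frac{623 i \sqrt{2}}{16} \approx 55.066 i$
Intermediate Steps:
$\left(39 - \frac{1}{16}\right) \sqrt{-13 + \left(9 - -2\right)} = \left(39 - \frac{1}{16}\right) \sqrt{-13 + \left(9 + 2\right)} = \left(39 - \frac{1}{16}\right) \sqrt{-13 + 11} = \frac{623 \sqrt{-2}}{16} = \frac{623 i \sqrt{2}}{16}$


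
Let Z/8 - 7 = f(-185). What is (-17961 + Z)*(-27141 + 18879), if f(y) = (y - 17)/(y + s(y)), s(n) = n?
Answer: 27360579654/185 ≈ 1.4790e+8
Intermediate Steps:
f(y) = (-17 + y)/(2*y) (f(y) = (y - 17)/(y + y) = (-17 + y)/((2*y)) = (-17 + y)*(1/(2*y)) = (-17 + y)/(2*y))
Z = 11168/185 (Z = 56 + 8*((½)*(-17 - 185)/(-185)) = 56 + 8*((½)*(-1/185)*(-202)) = 56 + 8*(101/185) = 56 + 808/185 = 11168/185 ≈ 60.368)
(-17961 + Z)*(-27141 + 18879) = (-17961 + 11168/185)*(-27141 + 18879) = -3311617/185*(-8262) = 27360579654/185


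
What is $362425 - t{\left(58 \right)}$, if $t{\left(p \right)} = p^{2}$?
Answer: $359061$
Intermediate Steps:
$362425 - t{\left(58 \right)} = 362425 - 58^{2} = 362425 - 3364 = 359061$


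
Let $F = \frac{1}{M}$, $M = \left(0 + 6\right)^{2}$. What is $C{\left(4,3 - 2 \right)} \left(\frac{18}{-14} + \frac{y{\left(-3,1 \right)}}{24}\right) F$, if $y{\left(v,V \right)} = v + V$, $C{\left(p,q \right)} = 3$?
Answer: $- \frac{115}{1008} \approx -0.11409$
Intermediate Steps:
$y{\left(v,V \right)} = V + v$
$M = 36$ ($M = 6^{2} = 36$)
$F = \frac{1}{36} \approx 0.027778$
$C{\left(4,3 - 2 \right)} \left(\frac{18}{-14} + \frac{y{\left(-3,1 \right)}}{24}\right) F = 3 \left(\frac{18}{-14} + \frac{1 - 3}{24}\right) \frac{1}{36} = 3 \left(18 \left(- \frac{1}{14}\right) - \frac{1}{12}\right) \frac{1}{36} = 3 \left(- \frac{9}{7} - \frac{1}{12}\right) \frac{1}{36} = 3 \left(- \frac{115}{84}\right) \frac{1}{36} = \left(- \frac{115}{28}\right) \frac{1}{36} = - \frac{115}{1008}$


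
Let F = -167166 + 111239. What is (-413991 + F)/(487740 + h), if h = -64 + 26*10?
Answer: -234959/243968 ≈ -0.96307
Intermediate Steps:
h = 196 (h = -64 + 260 = 196)
F = -55927
(-413991 + F)/(487740 + h) = (-413991 - 55927)/(487740 + 196) = -469918/487936 = -469918*1/487936 = -234959/243968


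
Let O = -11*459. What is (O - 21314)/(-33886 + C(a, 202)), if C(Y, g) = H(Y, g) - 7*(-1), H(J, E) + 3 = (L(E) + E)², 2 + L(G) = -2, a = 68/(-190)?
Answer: -26363/5322 ≈ -4.9536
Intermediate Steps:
O = -5049
a = -34/95 (a = 68*(-1/190) = -34/95 ≈ -0.35789)
L(G) = -4 (L(G) = -2 - 2 = -4)
H(J, E) = -3 + (-4 + E)²
C(Y, g) = 4 + (-4 + g)² (C(Y, g) = (-3 + (-4 + g)²) - 7*(-1) = (-3 + (-4 + g)²) + 7 = 4 + (-4 + g)²)
(O - 21314)/(-33886 + C(a, 202)) = (-5049 - 21314)/(-33886 + (4 + (-4 + 202)²)) = -26363/(-33886 + (4 + 198²)) = -26363/(-33886 + (4 + 39204)) = -26363/(-33886 + 39208) = -26363/5322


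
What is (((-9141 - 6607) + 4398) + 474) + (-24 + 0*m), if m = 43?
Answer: -10900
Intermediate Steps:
(((-9141 - 6607) + 4398) + 474) + (-24 + 0*m) = (((-9141 - 6607) + 4398) + 474) + (-24 + 0*43) = ((-15748 + 4398) + 474) + (-24 + 0) = (-11350 + 474) - 24 = -10876 - 24 = -10900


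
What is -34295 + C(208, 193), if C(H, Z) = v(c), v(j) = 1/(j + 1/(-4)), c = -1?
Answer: -171479/5 ≈ -34296.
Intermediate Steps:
v(j) = 1/(-¼ + j) (v(j) = 1/(j - ¼) = 1/(-¼ + j))
C(H, Z) = -⅘ (C(H, Z) = 4/(-1 + 4*(-1)) = 4/(-1 - 4) = 4/(-5) = 4*(-⅕) = -⅘)
-34295 + C(208, 193) = -34295 - ⅘ = -171479/5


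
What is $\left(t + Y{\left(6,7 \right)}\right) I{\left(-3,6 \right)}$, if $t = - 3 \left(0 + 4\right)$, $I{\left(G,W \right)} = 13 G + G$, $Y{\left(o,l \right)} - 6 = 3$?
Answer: $126$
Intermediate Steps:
$Y{\left(o,l \right)} = 9$ ($Y{\left(o,l \right)} = 6 + 3 = 9$)
$I{\left(G,W \right)} = 14 G$
$t = -12$ ($t = \left(-3\right) 4 = -12$)
$\left(t + Y{\left(6,7 \right)}\right) I{\left(-3,6 \right)} = \left(-12 + 9\right) 14 \left(-3\right) = \left(-3\right) \left(-42\right) = 126$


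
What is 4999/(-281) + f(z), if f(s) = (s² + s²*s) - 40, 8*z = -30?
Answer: -1734771/17984 ≈ -96.462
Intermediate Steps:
z = -15/4 (z = (⅛)*(-30) = -15/4 ≈ -3.7500)
f(s) = -40 + s² + s³ (f(s) = (s² + s³) - 40 = -40 + s² + s³)
4999/(-281) + f(z) = 4999/(-281) + (-40 + (-15/4)² + (-15/4)³) = 4999*(-1/281) + (-40 + 225/16 - 3375/64) = -4999/281 - 5035/64 = -1734771/17984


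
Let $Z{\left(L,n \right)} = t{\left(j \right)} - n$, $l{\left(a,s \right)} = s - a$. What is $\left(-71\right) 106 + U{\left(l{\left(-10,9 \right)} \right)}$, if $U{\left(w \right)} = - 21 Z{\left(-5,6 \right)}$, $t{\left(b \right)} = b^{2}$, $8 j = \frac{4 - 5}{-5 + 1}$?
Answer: $- \frac{7577621}{1024} \approx -7400.0$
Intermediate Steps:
$j = \frac{1}{32}$ ($j = \frac{\left(4 - 5\right) \frac{1}{-5 + 1}}{8} = \frac{\left(-1\right) \frac{1}{-4}}{8} = \frac{\left(-1\right) \left(- \frac{1}{4}\right)}{8} = \frac{1}{8} \cdot \frac{1}{4} = \frac{1}{32} \approx 0.03125$)
$Z{\left(L,n \right)} = \frac{1}{1024} - n$ ($Z{\left(L,n \right)} = \left(\frac{1}{32}\right)^{2} - n = \frac{1}{1024} - n$)
$U{\left(w \right)} = \frac{129003}{1024}$ ($U{\left(w \right)} = - 21 \left(\frac{1}{1024} - 6\right) = \left(-21\right) \left(- \frac{6143}{1024}\right) = \frac{129003}{1024}$)
$\left(-71\right) 106 + U{\left(l{\left(-10,9 \right)} \right)} = \left(-71\right) 106 + \frac{129003}{1024} = -7526 + \frac{129003}{1024} = - \frac{7577621}{1024}$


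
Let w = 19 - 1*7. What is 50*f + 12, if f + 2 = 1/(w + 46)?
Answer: -2527/29 ≈ -87.138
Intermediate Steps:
w = 12 (w = 19 - 7 = 12)
f = -115/58 (f = -2 + 1/(12 + 46) = -2 + 1/58 = -115/58 ≈ -1.9828)
50*f + 12 = 50*(-115/58) + 12 = -2875/29 + 12 = -2527/29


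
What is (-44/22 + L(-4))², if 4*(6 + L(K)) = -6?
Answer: 361/4 ≈ 90.250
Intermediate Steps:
L(K) = -15/2 (L(K) = -6 + (¼)*(-6) = -6 - 3/2 = -15/2)
(-44/22 + L(-4))² = (-44/22 - 15/2)² = (-44*1/22 - 15/2)² = (-2 - 15/2)² = (-19/2)² = 361/4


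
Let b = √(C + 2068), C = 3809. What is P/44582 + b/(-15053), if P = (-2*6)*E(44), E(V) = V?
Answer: -264/22291 - 3*√653/15053 ≈ -0.016936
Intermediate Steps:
P = -528 (P = -2*6*44 = -12*44 = -528)
b = 3*√653 (b = √(3809 + 2068) = √5877 = 3*√653 ≈ 76.662)
P/44582 + b/(-15053) = -528/44582 + (3*√653)/(-15053) = -528*1/44582 + (3*√653)*(-1/15053) = -264/22291 - 3*√653/15053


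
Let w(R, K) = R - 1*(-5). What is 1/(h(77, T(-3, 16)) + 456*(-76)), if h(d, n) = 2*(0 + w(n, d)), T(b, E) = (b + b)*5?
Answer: -1/34706 ≈ -2.8813e-5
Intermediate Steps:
w(R, K) = 5 + R (w(R, K) = R + 5 = 5 + R)
T(b, E) = 10*b (T(b, E) = (2*b)*5 = 10*b)
h(d, n) = 10 + 2*n (h(d, n) = 2*(0 + (5 + n)) = 2*(5 + n) = 10 + 2*n)
1/(h(77, T(-3, 16)) + 456*(-76)) = 1/((10 + 2*(10*(-3))) + 456*(-76)) = 1/((10 + 2*(-30)) - 34656) = 1/((10 - 60) - 34656) = 1/(-50 - 34656) = 1/(-34706) = -1/34706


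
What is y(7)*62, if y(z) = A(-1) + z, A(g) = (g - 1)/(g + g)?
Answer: 496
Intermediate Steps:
A(g) = (-1 + g)/(2*g) (A(g) = (-1 + g)/((2*g)) = (-1 + g)*(1/(2*g)) = (-1 + g)/(2*g))
y(z) = 1 + z (y(z) = (½)*(-1 - 1)/(-1) + z = (½)*(-1)*(-2) + z = 1 + z)
y(7)*62 = (1 + 7)*62 = 8*62 = 496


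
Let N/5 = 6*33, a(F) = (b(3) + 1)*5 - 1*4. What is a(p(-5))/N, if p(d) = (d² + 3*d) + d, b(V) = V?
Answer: 8/495 ≈ 0.016162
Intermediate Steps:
p(d) = d² + 4*d
a(F) = 16 (a(F) = (3 + 1)*5 - 1*4 = 4*5 - 4 = 20 - 4 = 16)
N = 990 (N = 5*(6*33) = 5*198 = 990)
a(p(-5))/N = 16/990 = 16*(1/990) = 8/495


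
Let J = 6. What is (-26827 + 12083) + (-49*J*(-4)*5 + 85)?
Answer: -8779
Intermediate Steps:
(-26827 + 12083) + (-49*J*(-4)*5 + 85) = (-26827 + 12083) + (-49*6*(-4)*5 + 85) = -14744 + (-(-1176)*5 + 85) = -14744 + (-49*(-120) + 85) = -14744 + (5880 + 85) = -14744 + 5965 = -8779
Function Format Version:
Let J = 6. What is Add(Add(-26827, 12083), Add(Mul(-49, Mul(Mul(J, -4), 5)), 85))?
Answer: -8779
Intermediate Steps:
Add(Add(-26827, 12083), Add(Mul(-49, Mul(Mul(J, -4), 5)), 85)) = Add(Add(-26827, 12083), Add(Mul(-49, Mul(Mul(6, -4), 5)), 85)) = Add(-14744, Add(Mul(-49, Mul(-24, 5)), 85)) = Add(-14744, Add(Mul(-49, -120), 85)) = Add(-14744, Add(5880, 85)) = Add(-14744, 5965) = -8779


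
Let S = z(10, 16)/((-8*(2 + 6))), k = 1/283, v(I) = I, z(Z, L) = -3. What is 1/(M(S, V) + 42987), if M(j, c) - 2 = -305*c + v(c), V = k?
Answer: 283/12165583 ≈ 2.3262e-5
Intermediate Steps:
k = 1/283 ≈ 0.0035336
S = 3/64 (S = -3*(-1/(8*(2 + 6))) = -3/((-8*8)) = -3/(-64) = -3*(-1/64) = 3/64 ≈ 0.046875)
V = 1/283 ≈ 0.0035336
M(j, c) = 2 - 304*c (M(j, c) = 2 + (-305*c + c) = 2 - 304*c)
1/(M(S, V) + 42987) = 1/((2 - 304*1/283) + 42987) = 1/((2 - 304/283) + 42987) = 1/(262/283 + 42987) = 1/(12165583/283) = 283/12165583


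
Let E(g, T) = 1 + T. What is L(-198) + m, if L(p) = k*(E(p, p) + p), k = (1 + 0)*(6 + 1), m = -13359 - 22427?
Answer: -38551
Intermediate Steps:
m = -35786
k = 7 (k = 1*7 = 7)
L(p) = 7 + 14*p (L(p) = 7*((1 + p) + p) = 7*(1 + 2*p) = 7 + 14*p)
L(-198) + m = (7 + 14*(-198)) - 35786 = (7 - 2772) - 35786 = -2765 - 35786 = -38551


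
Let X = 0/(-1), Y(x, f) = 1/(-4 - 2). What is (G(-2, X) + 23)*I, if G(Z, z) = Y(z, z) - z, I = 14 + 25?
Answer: 1781/2 ≈ 890.50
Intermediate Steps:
Y(x, f) = -⅙ (Y(x, f) = 1/(-6) = -⅙)
X = 0 (X = 0*(-1) = 0)
I = 39
G(Z, z) = -⅙ - z
(G(-2, X) + 23)*I = ((-⅙ - 1*0) + 23)*39 = ((-⅙ + 0) + 23)*39 = (-⅙ + 23)*39 = (137/6)*39 = 1781/2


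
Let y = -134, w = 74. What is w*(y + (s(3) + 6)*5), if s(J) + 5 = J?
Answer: -8436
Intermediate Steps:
s(J) = -5 + J
w*(y + (s(3) + 6)*5) = 74*(-134 + ((-5 + 3) + 6)*5) = 74*(-134 + (-2 + 6)*5) = 74*(-134 + 4*5) = 74*(-134 + 20) = 74*(-114) = -8436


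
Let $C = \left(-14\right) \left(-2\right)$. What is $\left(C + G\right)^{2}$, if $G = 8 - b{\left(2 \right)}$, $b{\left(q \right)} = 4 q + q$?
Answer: $676$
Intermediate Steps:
$b{\left(q \right)} = 5 q$
$G = -2$ ($G = 8 - 5 \cdot 2 = 8 - 10 = -2$)
$C = 28$
$\left(C + G\right)^{2} = \left(28 - 2\right)^{2} = 26^{2} = 676$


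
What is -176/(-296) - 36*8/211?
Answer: -6014/7807 ≈ -0.77033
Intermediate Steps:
-176/(-296) - 36*8/211 = -176*(-1/296) - 288*1/211 = 22/37 - 288/211 = -6014/7807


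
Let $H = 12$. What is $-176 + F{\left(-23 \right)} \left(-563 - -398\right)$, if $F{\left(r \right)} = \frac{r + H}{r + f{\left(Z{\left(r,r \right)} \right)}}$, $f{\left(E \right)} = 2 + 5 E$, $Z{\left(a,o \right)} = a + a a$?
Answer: $- \frac{439769}{2509} \approx -175.28$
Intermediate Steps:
$Z{\left(a,o \right)} = a + a^{2}$
$F{\left(r \right)} = \frac{12 + r}{2 + r + 5 r \left(1 + r\right)}$ ($F{\left(r \right)} = \frac{r + 12}{r + \left(2 + 5 r \left(1 + r\right)\right)} = \frac{12 + r}{r + \left(2 + 5 r \left(1 + r\right)\right)} = \frac{12 + r}{2 + r + 5 r \left(1 + r\right)}$)
$-176 + F{\left(-23 \right)} \left(-563 - -398\right) = -176 + \frac{12 - 23}{2 - 23 + 5 \left(-23\right) \left(1 - 23\right)} \left(-563 - -398\right) = -176 + \frac{1}{2 - 23 + 5 \left(-23\right) \left(-22\right)} \left(-11\right) \left(-563 + 398\right) = -176 + \frac{1}{2 - 23 + 2530} \left(-11\right) \left(-165\right) = -176 + \frac{1}{2509} \left(-11\right) \left(-165\right) = -176 - - \frac{1815}{2509} = -176 + \frac{1815}{2509} = - \frac{439769}{2509}$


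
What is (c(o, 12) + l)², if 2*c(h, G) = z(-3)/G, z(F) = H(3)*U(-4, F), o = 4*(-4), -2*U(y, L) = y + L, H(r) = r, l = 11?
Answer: 33489/256 ≈ 130.82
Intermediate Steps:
U(y, L) = -L/2 - y/2 (U(y, L) = -(y + L)/2 = -(L + y)/2 = -L/2 - y/2)
o = -16
z(F) = 6 - 3*F/2 (z(F) = 3*(-F/2 - ½*(-4)) = 3*(-F/2 + 2) = 3*(2 - F/2) = 6 - 3*F/2)
c(h, G) = 21/(4*G) (c(h, G) = ((6 - 3/2*(-3))/G)/2 = ((6 + 9/2)/G)/2 = (21/(2*G))/2 = 21/(4*G))
(c(o, 12) + l)² = ((21/4)/12 + 11)² = ((21/4)*(1/12) + 11)² = (7/16 + 11)² = (183/16)² = 33489/256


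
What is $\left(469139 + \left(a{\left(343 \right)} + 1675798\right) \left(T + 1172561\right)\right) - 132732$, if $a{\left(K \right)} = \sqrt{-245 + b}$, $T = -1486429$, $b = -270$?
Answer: $-525979030257 - 313868 i \sqrt{515} \approx -5.2598 \cdot 10^{11} - 7.1228 \cdot 10^{6} i$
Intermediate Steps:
$a{\left(K \right)} = i \sqrt{515}$ ($a{\left(K \right)} = \sqrt{-245 - 270} = \sqrt{-515} = i \sqrt{515}$)
$\left(469139 + \left(a{\left(343 \right)} + 1675798\right) \left(T + 1172561\right)\right) - 132732 = \left(469139 + \left(i \sqrt{515} + 1675798\right) \left(-1486429 + 1172561\right)\right) - 132732 = \left(469139 + \left(1675798 + i \sqrt{515}\right) \left(-313868\right)\right) - 132732 = \left(469139 - \left(525979366664 + 313868 i \sqrt{515}\right)\right) - 132732 = \left(-525978897525 - 313868 i \sqrt{515}\right) - 132732 = -525979030257 - 313868 i \sqrt{515}$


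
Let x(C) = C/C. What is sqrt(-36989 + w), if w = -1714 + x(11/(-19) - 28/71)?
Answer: I*sqrt(38702) ≈ 196.73*I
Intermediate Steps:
x(C) = 1
w = -1713 (w = -1714 + 1 = -1713)
sqrt(-36989 + w) = sqrt(-36989 - 1713) = sqrt(-38702) = I*sqrt(38702)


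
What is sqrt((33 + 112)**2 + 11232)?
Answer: sqrt(32257) ≈ 179.60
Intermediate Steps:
sqrt((33 + 112)**2 + 11232) = sqrt(145**2 + 11232) = sqrt(21025 + 11232) = sqrt(32257)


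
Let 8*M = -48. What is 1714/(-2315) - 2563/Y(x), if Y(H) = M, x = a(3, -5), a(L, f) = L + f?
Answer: 5923061/13890 ≈ 426.43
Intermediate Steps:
M = -6 (M = (⅛)*(-48) = -6)
x = -2 (x = 3 - 5 = -2)
Y(H) = -6
1714/(-2315) - 2563/Y(x) = 1714/(-2315) - 2563/(-6) = 1714*(-1/2315) - 2563*(-⅙) = -1714/2315 + 2563/6 = 5923061/13890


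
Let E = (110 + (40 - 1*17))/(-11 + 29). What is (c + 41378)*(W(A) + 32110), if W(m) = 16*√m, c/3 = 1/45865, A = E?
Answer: 12187684270606/9173 + 15182415784*√266/137595 ≈ 1.3304e+9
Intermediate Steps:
E = 133/18 (E = (110 + (40 - 17))/18 = (110 + 23)*(1/18) = 133*(1/18) = 133/18 ≈ 7.3889)
A = 133/18 ≈ 7.3889
c = 3/45865 ≈ 6.5409e-5
(c + 41378)*(W(A) + 32110) = (3/45865 + 41378)*(16*√(133/18) + 32110) = 1897801973*(16*(√266/6) + 32110)/45865 = 1897801973*(8*√266/3 + 32110)/45865 = 1897801973*(32110 + 8*√266/3)/45865 = 12187684270606/9173 + 15182415784*√266/137595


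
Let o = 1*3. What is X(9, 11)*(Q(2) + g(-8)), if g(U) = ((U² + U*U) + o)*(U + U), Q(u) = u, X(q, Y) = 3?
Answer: -6282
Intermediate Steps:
o = 3
g(U) = 2*U*(3 + 2*U²) (g(U) = ((U² + U*U) + 3)*(U + U) = ((U² + U²) + 3)*(2*U) = (2*U² + 3)*(2*U) = (3 + 2*U²)*(2*U) = 2*U*(3 + 2*U²))
X(9, 11)*(Q(2) + g(-8)) = 3*(2 + (4*(-8)³ + 6*(-8))) = 3*(2 + (4*(-512) - 48)) = 3*(2 + (-2048 - 48)) = 3*(2 - 2096) = 3*(-2094) = -6282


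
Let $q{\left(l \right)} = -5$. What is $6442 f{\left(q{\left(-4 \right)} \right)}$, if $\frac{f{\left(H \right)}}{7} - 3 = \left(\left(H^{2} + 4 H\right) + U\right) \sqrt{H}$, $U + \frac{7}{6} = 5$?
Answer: $135282 + \frac{1194991 i \sqrt{5}}{3} \approx 1.3528 \cdot 10^{5} + 8.9069 \cdot 10^{5} i$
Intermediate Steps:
$U = \frac{23}{6}$ ($U = - \frac{7}{6} + 5 = \frac{23}{6} \approx 3.8333$)
$f{\left(H \right)} = 21 + 7 \sqrt{H} \left(\frac{23}{6} + H^{2} + 4 H\right)$ ($f{\left(H \right)} = 21 + 7 \left(\left(H^{2} + 4 H\right) + \frac{23}{6}\right) \sqrt{H} = 21 + 7 \left(\frac{23}{6} + H^{2} + 4 H\right) \sqrt{H} = 21 + 7 \sqrt{H} \left(\frac{23}{6} + H^{2} + 4 H\right)$)
$6442 f{\left(q{\left(-4 \right)} \right)} = 6442 \left(21 + 7 \left(-5\right)^{\frac{5}{2}} + 28 \left(-5\right)^{\frac{3}{2}} + \frac{161 \sqrt{-5}}{6}\right) = 6442 \left(21 + 7 \cdot 25 i \sqrt{5} + 28 \left(- 5 i \sqrt{5}\right) + \frac{161 i \sqrt{5}}{6}\right) = 6442 \left(21 + 175 i \sqrt{5} - 140 i \sqrt{5} + \frac{161 i \sqrt{5}}{6}\right) = 6442 \left(21 + \frac{371 i \sqrt{5}}{6}\right) = 135282 + \frac{1194991 i \sqrt{5}}{3}$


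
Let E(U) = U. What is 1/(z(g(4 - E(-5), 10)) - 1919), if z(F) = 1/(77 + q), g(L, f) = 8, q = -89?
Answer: -12/23029 ≈ -0.00052108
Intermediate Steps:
z(F) = -1/12 (z(F) = 1/(77 - 89) = 1/(-12) = -1/12)
1/(z(g(4 - E(-5), 10)) - 1919) = 1/(-1/12 - 1919) = 1/(-23029/12) = -12/23029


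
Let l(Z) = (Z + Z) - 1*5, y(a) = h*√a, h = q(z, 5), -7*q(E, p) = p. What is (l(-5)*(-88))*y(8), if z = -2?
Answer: -13200*√2/7 ≈ -2666.8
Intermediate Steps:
q(E, p) = -p/7
h = -5/7 (h = -⅐*5 = -5/7 ≈ -0.71429)
y(a) = -5*√a/7
l(Z) = -5 + 2*Z (l(Z) = 2*Z - 5 = -5 + 2*Z)
(l(-5)*(-88))*y(8) = ((-5 + 2*(-5))*(-88))*(-10*√2/7) = ((-5 - 10)*(-88))*(-10*√2/7) = (-15*(-88))*(-10*√2/7) = 1320*(-10*√2/7) = -13200*√2/7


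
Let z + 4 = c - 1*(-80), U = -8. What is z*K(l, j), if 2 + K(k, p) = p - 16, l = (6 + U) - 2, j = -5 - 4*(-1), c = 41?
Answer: -2223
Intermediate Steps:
j = -1 (j = -5 + 4 = -1)
l = -4 (l = (6 - 8) - 2 = -2 - 2 = -4)
K(k, p) = -18 + p (K(k, p) = -2 + (p - 16) = -2 + (-16 + p) = -18 + p)
z = 117 (z = -4 + (41 - 1*(-80)) = -4 + (41 + 80) = -4 + 121 = 117)
z*K(l, j) = 117*(-18 - 1) = 117*(-19) = -2223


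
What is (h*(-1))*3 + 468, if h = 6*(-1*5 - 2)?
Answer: 594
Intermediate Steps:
h = -42 (h = 6*(-5 - 2) = 6*(-7) = -42)
(h*(-1))*3 + 468 = -42*(-1)*3 + 468 = 42*3 + 468 = 126 + 468 = 594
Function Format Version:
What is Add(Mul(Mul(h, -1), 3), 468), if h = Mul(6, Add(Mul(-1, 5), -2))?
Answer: 594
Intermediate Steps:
h = -42 (h = Mul(6, Add(-5, -2)) = Mul(6, -7) = -42)
Add(Mul(Mul(h, -1), 3), 468) = Add(Mul(Mul(-42, -1), 3), 468) = Add(Mul(42, 3), 468) = Add(126, 468) = 594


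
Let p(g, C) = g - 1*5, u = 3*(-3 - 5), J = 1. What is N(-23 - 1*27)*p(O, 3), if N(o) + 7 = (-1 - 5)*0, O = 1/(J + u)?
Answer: 812/23 ≈ 35.304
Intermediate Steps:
u = -24 (u = 3*(-8) = -24)
O = -1/23 (O = 1/(1 - 24) = 1/(-23) = -1/23 ≈ -0.043478)
N(o) = -7 (N(o) = -7 + (-1 - 5)*0 = -7 - 6*0 = -7 + 0 = -7)
p(g, C) = -5 + g (p(g, C) = g - 5 = -5 + g)
N(-23 - 1*27)*p(O, 3) = -7*(-5 - 1/23) = -7*(-116/23) = 812/23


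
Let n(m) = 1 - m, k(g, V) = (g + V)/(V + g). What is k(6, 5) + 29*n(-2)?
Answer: 88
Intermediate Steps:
k(g, V) = 1 (k(g, V) = (V + g)/(V + g) = 1)
k(6, 5) + 29*n(-2) = 1 + 29*(1 - 1*(-2)) = 1 + 29*(1 + 2) = 1 + 29*3 = 1 + 87 = 88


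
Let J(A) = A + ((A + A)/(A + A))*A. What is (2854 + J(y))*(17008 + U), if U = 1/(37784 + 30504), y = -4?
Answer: 1652732400015/34144 ≈ 4.8405e+7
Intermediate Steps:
J(A) = 2*A (J(A) = A + ((2*A)/((2*A)))*A = A + ((2*A)*(1/(2*A)))*A = A + 1*A = A + A = 2*A)
U = 1/68288 ≈ 1.4644e-5
(2854 + J(y))*(17008 + U) = (2854 + 2*(-4))*(17008 + 1/68288) = (2854 - 8)*(1161442305/68288) = 2846*(1161442305/68288) = 1652732400015/34144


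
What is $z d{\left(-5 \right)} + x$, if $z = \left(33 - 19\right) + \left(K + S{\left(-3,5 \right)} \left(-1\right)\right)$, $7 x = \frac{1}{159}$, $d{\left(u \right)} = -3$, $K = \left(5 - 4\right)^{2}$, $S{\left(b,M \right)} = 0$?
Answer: $- \frac{50084}{1113} \approx -44.999$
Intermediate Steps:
$K = 1$ ($K = 1^{2} = 1$)
$x = \frac{1}{1113}$ ($x = \frac{1}{7 \cdot 159} = \frac{1}{7} \cdot \frac{1}{159} = \frac{1}{1113} \approx 0.00089847$)
$z = 15$ ($z = \left(33 - 19\right) + \left(1 + 0 \left(-1\right)\right) = 14 + \left(1 + 0\right) = 14 + 1 = 15$)
$z d{\left(-5 \right)} + x = 15 \left(-3\right) + \frac{1}{1113} = -45 + \frac{1}{1113} = - \frac{50084}{1113}$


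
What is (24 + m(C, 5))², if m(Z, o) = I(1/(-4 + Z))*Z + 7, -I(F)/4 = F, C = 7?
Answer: 4225/9 ≈ 469.44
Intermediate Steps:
I(F) = -4*F
m(Z, o) = 7 - 4*Z/(-4 + Z) (m(Z, o) = (-4/(-4 + Z))*Z + 7 = -4*Z/(-4 + Z) + 7 = 7 - 4*Z/(-4 + Z))
(24 + m(C, 5))² = (24 + (-28 + 3*7)/(-4 + 7))² = (24 + (-28 + 21)/3)² = (24 + (⅓)*(-7))² = (24 - 7/3)² = (65/3)² = 4225/9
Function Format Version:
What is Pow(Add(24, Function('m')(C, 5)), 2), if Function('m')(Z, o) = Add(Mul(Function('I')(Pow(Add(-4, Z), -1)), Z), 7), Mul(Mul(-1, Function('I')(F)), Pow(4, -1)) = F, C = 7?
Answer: Rational(4225, 9) ≈ 469.44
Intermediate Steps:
Function('I')(F) = Mul(-4, F)
Function('m')(Z, o) = Add(7, Mul(-4, Z, Pow(Add(-4, Z), -1))) (Function('m')(Z, o) = Add(Mul(Mul(-4, Pow(Add(-4, Z), -1)), Z), 7) = Add(Mul(-4, Z, Pow(Add(-4, Z), -1)), 7) = Add(7, Mul(-4, Z, Pow(Add(-4, Z), -1))))
Pow(Add(24, Function('m')(C, 5)), 2) = Pow(Add(24, Mul(Pow(Add(-4, 7), -1), Add(-28, Mul(3, 7)))), 2) = Pow(Add(24, Mul(Pow(3, -1), Add(-28, 21))), 2) = Pow(Add(24, Mul(Rational(1, 3), -7)), 2) = Pow(Add(24, Rational(-7, 3)), 2) = Pow(Rational(65, 3), 2) = Rational(4225, 9)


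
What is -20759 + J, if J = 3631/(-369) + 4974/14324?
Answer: -54886516021/2642778 ≈ -20769.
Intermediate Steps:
J = -25087519/2642778 (J = 3631*(-1/369) + 4974*(1/14324) = -3631/369 + 2487/7162 = -25087519/2642778 ≈ -9.4929)
-20759 + J = -20759 - 25087519/2642778 = -54886516021/2642778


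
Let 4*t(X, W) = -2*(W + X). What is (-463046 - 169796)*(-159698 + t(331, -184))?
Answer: 101110115603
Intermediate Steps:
t(X, W) = -W/2 - X/2 (t(X, W) = (-2*(W + X))/4 = (-2*W - 2*X)/4 = -W/2 - X/2)
(-463046 - 169796)*(-159698 + t(331, -184)) = (-463046 - 169796)*(-159698 + (-½*(-184) - ½*331)) = -632842*(-159698 + (92 - 331/2)) = -632842*(-159698 - 147/2) = -632842*(-319543/2) = 101110115603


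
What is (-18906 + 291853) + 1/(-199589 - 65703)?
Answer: 72410655523/265292 ≈ 2.7295e+5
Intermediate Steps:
(-18906 + 291853) + 1/(-199589 - 65703) = 272947 + 1/(-265292) = 272947 - 1/265292 = 72410655523/265292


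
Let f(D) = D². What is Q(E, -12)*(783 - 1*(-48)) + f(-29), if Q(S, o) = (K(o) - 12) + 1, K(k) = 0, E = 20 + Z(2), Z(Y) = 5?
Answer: -8300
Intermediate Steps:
E = 25 (E = 20 + 5 = 25)
Q(S, o) = -11 (Q(S, o) = (0 - 12) + 1 = -12 + 1 = -11)
Q(E, -12)*(783 - 1*(-48)) + f(-29) = -11*(783 - 1*(-48)) + (-29)² = -11*(783 + 48) + 841 = -11*831 + 841 = -9141 + 841 = -8300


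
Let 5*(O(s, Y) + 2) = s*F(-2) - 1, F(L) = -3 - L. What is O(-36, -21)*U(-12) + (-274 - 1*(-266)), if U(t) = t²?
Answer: 712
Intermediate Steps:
O(s, Y) = -11/5 - s/5 (O(s, Y) = -2 + (s*(-3 - 1*(-2)) - 1)/5 = -2 + (s*(-3 + 2) - 1)/5 = -2 + (s*(-1) - 1)/5 = -2 + (-s - 1)/5 = -2 + (-1 - s)/5 = -2 + (-⅕ - s/5) = -11/5 - s/5)
O(-36, -21)*U(-12) + (-274 - 1*(-266)) = (-11/5 - ⅕*(-36))*(-12)² + (-274 - 1*(-266)) = (-11/5 + 36/5)*144 + (-274 + 266) = 5*144 - 8 = 720 - 8 = 712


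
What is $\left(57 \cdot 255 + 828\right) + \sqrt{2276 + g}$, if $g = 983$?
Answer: $15363 + \sqrt{3259} \approx 15420.0$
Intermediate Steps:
$\left(57 \cdot 255 + 828\right) + \sqrt{2276 + g} = \left(57 \cdot 255 + 828\right) + \sqrt{2276 + 983} = \left(14535 + 828\right) + \sqrt{3259} = 15363 + \sqrt{3259}$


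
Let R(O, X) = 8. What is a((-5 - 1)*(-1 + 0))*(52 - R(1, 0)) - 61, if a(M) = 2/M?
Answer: -139/3 ≈ -46.333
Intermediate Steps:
a((-5 - 1)*(-1 + 0))*(52 - R(1, 0)) - 61 = (2/(((-5 - 1)*(-1 + 0))))*(52 - 1*8) - 61 = (2/((-6*(-1))))*(52 - 8) - 61 = (2/6)*44 - 61 = (2*(⅙))*44 - 61 = (⅓)*44 - 61 = 44/3 - 61 = -139/3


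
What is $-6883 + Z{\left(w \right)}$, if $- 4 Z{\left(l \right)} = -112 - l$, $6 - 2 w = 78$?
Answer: $-6864$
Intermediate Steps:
$w = -36$ ($w = 3 - 39 = -36$)
$Z{\left(l \right)} = 28 + \frac{l}{4}$ ($Z{\left(l \right)} = - \frac{-112 - l}{4} = 28 + \frac{l}{4}$)
$-6883 + Z{\left(w \right)} = -6883 + \left(28 + \frac{1}{4} \left(-36\right)\right) = -6883 + \left(28 - 9\right) = -6883 + 19 = -6864$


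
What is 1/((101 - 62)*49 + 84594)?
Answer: 1/86505 ≈ 1.1560e-5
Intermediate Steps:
1/((101 - 62)*49 + 84594) = 1/(39*49 + 84594) = 1/(1911 + 84594) = 1/86505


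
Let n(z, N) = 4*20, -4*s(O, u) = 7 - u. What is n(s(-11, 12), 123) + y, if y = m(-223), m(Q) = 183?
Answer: 263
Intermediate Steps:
s(O, u) = -7/4 + u/4 (s(O, u) = -(7 - u)/4 = -7/4 + u/4)
n(z, N) = 80
y = 183
n(s(-11, 12), 123) + y = 80 + 183 = 263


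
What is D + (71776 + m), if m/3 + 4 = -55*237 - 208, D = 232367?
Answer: 264402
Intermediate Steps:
m = -39741 (m = -12 + 3*(-55*237 - 208) = -12 + 3*(-13035 - 208) = -12 + 3*(-13243) = -12 - 39729 = -39741)
D + (71776 + m) = 232367 + (71776 - 39741) = 232367 + 32035 = 264402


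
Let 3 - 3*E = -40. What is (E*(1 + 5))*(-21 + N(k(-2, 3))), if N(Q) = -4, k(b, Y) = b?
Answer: -2150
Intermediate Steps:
E = 43/3 (E = 1 - 1/3*(-40) = 1 + 40/3 = 43/3 ≈ 14.333)
(E*(1 + 5))*(-21 + N(k(-2, 3))) = (43*(1 + 5)/3)*(-21 - 4) = ((43/3)*6)*(-25) = 86*(-25) = -2150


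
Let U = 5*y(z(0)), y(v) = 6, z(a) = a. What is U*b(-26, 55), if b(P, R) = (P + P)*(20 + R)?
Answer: -117000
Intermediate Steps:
b(P, R) = 2*P*(20 + R) (b(P, R) = (2*P)*(20 + R) = 2*P*(20 + R))
U = 30 (U = 5*6 = 30)
U*b(-26, 55) = 30*(2*(-26)*(20 + 55)) = 30*(2*(-26)*75) = 30*(-3900) = -117000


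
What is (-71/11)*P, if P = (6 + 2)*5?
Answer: -2840/11 ≈ -258.18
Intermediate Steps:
P = 40 (P = 8*5 = 40)
(-71/11)*P = -71/11*40 = -2840/11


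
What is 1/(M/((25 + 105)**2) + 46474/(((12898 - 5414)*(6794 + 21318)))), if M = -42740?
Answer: -88889862880/224782301983 ≈ -0.39545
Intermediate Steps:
1/(M/((25 + 105)**2) + 46474/(((12898 - 5414)*(6794 + 21318)))) = 1/(-42740/(25 + 105)**2 + 46474/(((12898 - 5414)*(6794 + 21318)))) = 1/(-42740/(130**2) + 46474/((7484*28112))) = 1/(-42740/16900 + 46474/210390208) = 1/(-42740*1/16900 + 46474*(1/210390208)) = 1/(-2137/845 + 23237/105195104) = 1/(-224782301983/88889862880) = -88889862880/224782301983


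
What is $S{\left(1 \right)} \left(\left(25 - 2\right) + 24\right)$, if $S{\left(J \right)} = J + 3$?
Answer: $188$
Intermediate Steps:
$S{\left(J \right)} = 3 + J$
$S{\left(1 \right)} \left(\left(25 - 2\right) + 24\right) = \left(3 + 1\right) \left(\left(25 - 2\right) + 24\right) = 4 \left(\left(25 - 2\right) + 24\right) = 4 \left(23 + 24\right) = 4 \cdot 47 = 188$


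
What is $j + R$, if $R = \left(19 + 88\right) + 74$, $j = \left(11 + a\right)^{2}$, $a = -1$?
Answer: $281$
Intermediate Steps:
$j = 100$ ($j = \left(11 - 1\right)^{2} = 10^{2} = 100$)
$R = 181$ ($R = 107 + 74 = 181$)
$j + R = 100 + 181 = 281$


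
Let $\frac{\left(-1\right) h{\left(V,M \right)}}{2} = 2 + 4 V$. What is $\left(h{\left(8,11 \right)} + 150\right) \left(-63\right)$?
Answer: $-5166$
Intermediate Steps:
$h{\left(V,M \right)} = -4 - 8 V$ ($h{\left(V,M \right)} = - 2 \left(2 + 4 V\right) = -4 - 8 V$)
$\left(h{\left(8,11 \right)} + 150\right) \left(-63\right) = \left(\left(-4 - 64\right) + 150\right) \left(-63\right) = \left(-68 + 150\right) \left(-63\right) = 82 \left(-63\right) = -5166$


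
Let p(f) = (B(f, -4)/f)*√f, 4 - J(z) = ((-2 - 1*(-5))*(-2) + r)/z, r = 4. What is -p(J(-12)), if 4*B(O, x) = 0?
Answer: 0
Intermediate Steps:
B(O, x) = 0 (B(O, x) = (¼)*0 = 0)
J(z) = 4 + 2/z (J(z) = 4 - ((-2 - 1*(-5))*(-2) + 4)/z = 4 - ((-2 + 5)*(-2) + 4)/z = 4 - (3*(-2) + 4)/z = 4 - (-6 + 4)/z = 4 - (-2)/z = 4 + 2/z)
p(f) = 0 (p(f) = (0/f)*√f = 0*√f = 0)
-p(J(-12)) = -1*0 = 0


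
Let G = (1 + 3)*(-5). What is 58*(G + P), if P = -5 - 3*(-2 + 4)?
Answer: -1798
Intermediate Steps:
G = -20 (G = 4*(-5) = -20)
P = -11 (P = -5 - 3*2 = -5 - 6 = -11)
58*(G + P) = 58*(-20 - 11) = 58*(-31) = -1798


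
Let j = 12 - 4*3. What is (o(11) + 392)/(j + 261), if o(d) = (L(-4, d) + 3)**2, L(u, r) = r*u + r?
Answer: 1292/261 ≈ 4.9502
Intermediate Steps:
L(u, r) = r + r*u
o(d) = (3 - 3*d)**2 (o(d) = (d*(1 - 4) + 3)**2 = (d*(-3) + 3)**2 = (-3*d + 3)**2 = (3 - 3*d)**2)
j = 0 (j = 12 - 12 = 0)
(o(11) + 392)/(j + 261) = (9*(1 - 1*11)**2 + 392)/(0 + 261) = (9*(1 - 11)**2 + 392)/261 = (9*(-10)**2 + 392)*(1/261) = (9*100 + 392)*(1/261) = (900 + 392)*(1/261) = 1292*(1/261) = 1292/261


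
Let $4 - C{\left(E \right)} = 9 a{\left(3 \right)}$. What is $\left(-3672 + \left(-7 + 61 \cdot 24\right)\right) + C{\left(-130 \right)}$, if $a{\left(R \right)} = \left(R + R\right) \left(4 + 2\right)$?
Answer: $-2535$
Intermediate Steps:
$a{\left(R \right)} = 12 R$ ($a{\left(R \right)} = 2 R 6 = 12 R$)
$C{\left(E \right)} = -320$ ($C{\left(E \right)} = 4 - 9 \cdot 12 \cdot 3 = 4 - 9 \cdot 36 = 4 - 324 = -320$)
$\left(-3672 + \left(-7 + 61 \cdot 24\right)\right) + C{\left(-130 \right)} = \left(-3672 + \left(-7 + 61 \cdot 24\right)\right) - 320 = \left(-3672 + \left(-7 + 1464\right)\right) - 320 = \left(-3672 + 1457\right) - 320 = -2215 - 320 = -2535$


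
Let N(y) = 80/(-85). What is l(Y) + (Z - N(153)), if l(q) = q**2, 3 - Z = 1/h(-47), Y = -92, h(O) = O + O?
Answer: 13531787/1598 ≈ 8468.0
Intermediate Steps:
N(y) = -16/17 (N(y) = 80*(-1/85) = -16/17)
h(O) = 2*O
Z = 283/94 (Z = 3 - 1/(2*(-47)) = 3 - 1/(-94) = 3 - 1*(-1/94) = 3 + 1/94 = 283/94 ≈ 3.0106)
l(Y) + (Z - N(153)) = (-92)**2 + (283/94 - 1*(-16/17)) = 8464 + (283/94 + 16/17) = 8464 + 6315/1598 = 13531787/1598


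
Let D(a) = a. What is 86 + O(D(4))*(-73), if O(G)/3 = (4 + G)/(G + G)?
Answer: -133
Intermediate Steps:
O(G) = 3*(4 + G)/(2*G) (O(G) = 3*((4 + G)/(G + G)) = 3*((4 + G)/((2*G))) = 3*((4 + G)*(1/(2*G))) = 3*((4 + G)/(2*G)) = 3*(4 + G)/(2*G))
86 + O(D(4))*(-73) = 86 + (3/2 + 6/4)*(-73) = 86 + (3/2 + 6*(¼))*(-73) = 86 + (3/2 + 3/2)*(-73) = 86 + 3*(-73) = 86 - 219 = -133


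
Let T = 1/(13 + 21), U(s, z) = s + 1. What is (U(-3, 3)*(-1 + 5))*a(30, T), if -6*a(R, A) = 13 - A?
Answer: 294/17 ≈ 17.294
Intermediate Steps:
U(s, z) = 1 + s
T = 1/34 ≈ 0.029412
a(R, A) = -13/6 + A/6 (a(R, A) = -(13 - A)/6 = -13/6 + A/6)
(U(-3, 3)*(-1 + 5))*a(30, T) = ((1 - 3)*(-1 + 5))*(-13/6 + (⅙)*(1/34)) = (-2*4)*(-13/6 + 1/204) = -8*(-147/68) = 294/17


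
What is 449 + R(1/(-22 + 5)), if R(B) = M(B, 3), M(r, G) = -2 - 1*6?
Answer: 441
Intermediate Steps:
M(r, G) = -8 (M(r, G) = -2 - 6 = -8)
R(B) = -8
449 + R(1/(-22 + 5)) = 449 - 8 = 441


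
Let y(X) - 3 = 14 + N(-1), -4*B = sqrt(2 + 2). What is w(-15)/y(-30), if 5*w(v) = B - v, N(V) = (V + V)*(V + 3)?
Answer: 29/130 ≈ 0.22308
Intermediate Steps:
B = -1/2 (B = -sqrt(2 + 2)/4 = -sqrt(4)/4 = -1/4*2 = -1/2 ≈ -0.50000)
N(V) = 2*V*(3 + V) (N(V) = (2*V)*(3 + V) = 2*V*(3 + V))
w(v) = -1/10 - v/5 (w(v) = (-1/2 - v)/5 = -1/10 - v/5)
y(X) = 13 (y(X) = 3 + (14 + 2*(-1)*(3 - 1)) = 3 + (14 + 2*(-1)*2) = 3 + (14 - 4) = 3 + 10 = 13)
w(-15)/y(-30) = (-1/10 - 1/5*(-15))/13 = (-1/10 + 3)*(1/13) = (29/10)*(1/13) = 29/130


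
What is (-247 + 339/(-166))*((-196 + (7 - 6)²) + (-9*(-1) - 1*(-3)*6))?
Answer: 3472644/83 ≈ 41839.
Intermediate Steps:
(-247 + 339/(-166))*((-196 + (7 - 6)²) + (-9*(-1) - 1*(-3)*6)) = (-247 + 339*(-1/166))*((-196 + 1²) + (9 + 3*6)) = (-247 - 339/166)*((-196 + 1) + (9 + 18)) = -41341*(-195 + 27)/166 = -41341/166*(-168) = 3472644/83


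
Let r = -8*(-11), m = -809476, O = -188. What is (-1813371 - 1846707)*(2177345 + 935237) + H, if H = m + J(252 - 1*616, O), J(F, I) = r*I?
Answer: -11392293727416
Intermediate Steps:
r = 88
J(F, I) = 88*I
H = -826020 (H = -809476 + 88*(-188) = -809476 - 16544 = -826020)
(-1813371 - 1846707)*(2177345 + 935237) + H = (-1813371 - 1846707)*(2177345 + 935237) - 826020 = -3660078*3112582 - 826020 = -11392292901396 - 826020 = -11392293727416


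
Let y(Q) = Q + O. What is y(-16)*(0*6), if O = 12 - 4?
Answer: 0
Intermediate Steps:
O = 8
y(Q) = 8 + Q (y(Q) = Q + 8 = 8 + Q)
y(-16)*(0*6) = (8 - 16)*(0*6) = -8*0 = 0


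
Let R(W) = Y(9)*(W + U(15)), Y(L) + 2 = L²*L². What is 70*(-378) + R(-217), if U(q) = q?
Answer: -1351378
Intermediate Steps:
Y(L) = -2 + L⁴ (Y(L) = -2 + L²*L² = -2 + L⁴)
R(W) = 98385 + 6559*W (R(W) = (-2 + 9⁴)*(W + 15) = (-2 + 6561)*(15 + W) = 6559*(15 + W) = 98385 + 6559*W)
70*(-378) + R(-217) = 70*(-378) + (98385 + 6559*(-217)) = -26460 + (98385 - 1423303) = -26460 - 1324918 = -1351378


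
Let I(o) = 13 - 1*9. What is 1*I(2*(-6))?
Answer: 4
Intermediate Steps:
I(o) = 4 (I(o) = 13 - 9 = 4)
1*I(2*(-6)) = 1*4 = 4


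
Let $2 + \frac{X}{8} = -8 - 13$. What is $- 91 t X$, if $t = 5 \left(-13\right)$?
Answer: $-1088360$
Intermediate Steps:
$X = -184$ ($X = -16 + 8 \left(-8 - 13\right) = -16 + 8 \left(-21\right) = -16 - 168 = -184$)
$t = -65$
$- 91 t X = \left(-91\right) \left(-65\right) \left(-184\right) = 5915 \left(-184\right) = -1088360$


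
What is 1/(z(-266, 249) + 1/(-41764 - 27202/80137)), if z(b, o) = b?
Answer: -3346868870/890267199557 ≈ -0.0037594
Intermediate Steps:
1/(z(-266, 249) + 1/(-41764 - 27202/80137)) = 1/(-266 + 1/(-41764 - 27202/80137)) = 1/(-266 + 1/(-3346868870/80137)) = 1/(-266 - 80137/3346868870) = 1/(-890267199557/3346868870) = -3346868870/890267199557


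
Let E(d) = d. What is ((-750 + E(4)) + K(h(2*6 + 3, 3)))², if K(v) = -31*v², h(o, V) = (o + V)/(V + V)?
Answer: 1050625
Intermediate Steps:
h(o, V) = (V + o)/(2*V) (h(o, V) = (V + o)/((2*V)) = (V + o)*(1/(2*V)) = (V + o)/(2*V))
((-750 + E(4)) + K(h(2*6 + 3, 3)))² = ((-750 + 4) - 31*(3 + (2*6 + 3))²/36)² = (-746 - 31*(3 + (12 + 3))²/36)² = (-746 - 31*(3 + 15)²/36)² = (-746 - 31*((½)*(⅓)*18)²)² = (-746 - 31*3²)² = (-746 - 31*9)² = (-746 - 279)² = (-1025)² = 1050625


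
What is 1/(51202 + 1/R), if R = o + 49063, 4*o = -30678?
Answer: 82787/4238859976 ≈ 1.9530e-5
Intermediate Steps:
o = -15339/2 (o = (1/4)*(-30678) = -15339/2 ≈ -7669.5)
R = 82787/2 (R = -15339/2 + 49063 = 82787/2 ≈ 41394.)
1/(51202 + 1/R) = 1/(51202 + 1/(82787/2)) = 1/(51202 + 2/82787) = 1/(4238859976/82787) = 82787/4238859976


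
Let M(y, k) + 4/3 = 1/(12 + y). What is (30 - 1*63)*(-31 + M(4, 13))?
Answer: 17039/16 ≈ 1064.9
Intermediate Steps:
M(y, k) = -4/3 + 1/(12 + y)
(30 - 1*63)*(-31 + M(4, 13)) = (30 - 1*63)*(-31 + (-45 - 4*4)/(3*(12 + 4))) = (30 - 63)*(-31 + (1/3)*(-45 - 16)/16) = -33*(-31 + (1/3)*(1/16)*(-61)) = -33*(-31 - 61/48) = -33*(-1549/48) = 17039/16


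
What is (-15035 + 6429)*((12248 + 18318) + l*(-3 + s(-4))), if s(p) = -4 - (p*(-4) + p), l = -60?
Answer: -272861836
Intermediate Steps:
s(p) = -4 + 3*p (s(p) = -4 - (-4*p + p) = -4 - (-3)*p = -4 + 3*p)
(-15035 + 6429)*((12248 + 18318) + l*(-3 + s(-4))) = (-15035 + 6429)*((12248 + 18318) - 60*(-3 + (-4 + 3*(-4)))) = -8606*(30566 - 60*(-3 + (-4 - 12))) = -8606*(30566 - 60*(-3 - 16)) = -8606*(30566 - 60*(-19)) = -8606*(30566 + 1140) = -8606*31706 = -272861836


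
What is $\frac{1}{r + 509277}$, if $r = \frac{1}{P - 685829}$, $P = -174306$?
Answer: $\frac{860135}{438046972394} \approx 1.9636 \cdot 10^{-6}$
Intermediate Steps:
$r = - \frac{1}{860135}$ ($r = \frac{1}{-174306 - 685829} = \frac{1}{-860135} = - \frac{1}{860135} \approx -1.1626 \cdot 10^{-6}$)
$\frac{1}{r + 509277} = \frac{1}{- \frac{1}{860135} + 509277} = \frac{1}{\frac{438046972394}{860135}} = \frac{860135}{438046972394}$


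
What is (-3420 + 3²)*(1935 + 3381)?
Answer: -18132876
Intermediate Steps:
(-3420 + 3²)*(1935 + 3381) = (-3420 + 9)*5316 = -3411*5316 = -18132876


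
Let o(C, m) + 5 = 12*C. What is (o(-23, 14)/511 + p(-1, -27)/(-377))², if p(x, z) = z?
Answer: 8489779600/37112866609 ≈ 0.22876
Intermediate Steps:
o(C, m) = -5 + 12*C
(o(-23, 14)/511 + p(-1, -27)/(-377))² = ((-5 + 12*(-23))/511 - 27/(-377))² = ((-5 - 276)*(1/511) - 27*(-1/377))² = (-281*1/511 + 27/377)² = (-281/511 + 27/377)² = (-92140/192647)² = 8489779600/37112866609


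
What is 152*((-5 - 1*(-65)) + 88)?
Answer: 22496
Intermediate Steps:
152*((-5 - 1*(-65)) + 88) = 152*((-5 + 65) + 88) = 152*(60 + 88) = 152*148 = 22496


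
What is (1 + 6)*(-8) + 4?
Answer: -52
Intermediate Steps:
(1 + 6)*(-8) + 4 = 7*(-8) + 4 = -56 + 4 = -52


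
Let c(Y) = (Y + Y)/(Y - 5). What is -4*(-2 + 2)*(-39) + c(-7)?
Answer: 7/6 ≈ 1.1667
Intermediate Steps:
c(Y) = 2*Y/(-5 + Y) (c(Y) = (2*Y)/(-5 + Y) = 2*Y/(-5 + Y))
-4*(-2 + 2)*(-39) + c(-7) = -4*(-2 + 2)*(-39) + 2*(-7)/(-5 - 7) = -4*0*(-39) + 2*(-7)/(-12) = 0*(-39) + 2*(-7)*(-1/12) = 0 + 7/6 = 7/6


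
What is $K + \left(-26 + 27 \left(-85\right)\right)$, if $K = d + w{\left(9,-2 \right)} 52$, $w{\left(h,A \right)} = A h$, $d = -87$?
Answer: $-3344$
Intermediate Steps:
$K = -1023$ ($K = -87 + \left(-2\right) 9 \cdot 52 = -87 - 936 = -1023$)
$K + \left(-26 + 27 \left(-85\right)\right) = -1023 + \left(-26 + 27 \left(-85\right)\right) = -1023 - 2321 = -3344$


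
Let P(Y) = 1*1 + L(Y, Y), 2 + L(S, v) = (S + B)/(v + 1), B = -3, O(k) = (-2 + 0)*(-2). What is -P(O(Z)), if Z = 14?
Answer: ⅘ ≈ 0.80000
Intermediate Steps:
O(k) = 4 (O(k) = -2*(-2) = 4)
L(S, v) = -2 + (-3 + S)/(1 + v) (L(S, v) = -2 + (S - 3)/(v + 1) = -2 + (-3 + S)/(1 + v))
P(Y) = 1 + (-5 - Y)/(1 + Y) (P(Y) = 1*1 + (-5 + Y - 2*Y)/(1 + Y) = 1 + (-5 - Y)/(1 + Y))
-P(O(Z)) = -(-4)/(1 + 4) = -(-4)/5 = -1*(-⅘) = ⅘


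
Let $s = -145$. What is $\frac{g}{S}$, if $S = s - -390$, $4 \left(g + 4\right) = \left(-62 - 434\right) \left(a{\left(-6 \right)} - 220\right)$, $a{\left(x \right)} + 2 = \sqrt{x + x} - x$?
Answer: $\frac{5356}{49} - \frac{248 i \sqrt{3}}{245} \approx 109.31 - 1.7533 i$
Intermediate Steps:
$a{\left(x \right)} = -2 - x + \sqrt{2} \sqrt{x}$ ($a{\left(x \right)} = -2 - \left(x - \sqrt{x + x}\right) = -2 - \left(x - \sqrt{2} \sqrt{x}\right) = -2 + \left(\sqrt{2} \sqrt{x} - x\right) = -2 + \left(- x + \sqrt{2} \sqrt{x}\right) = -2 - x + \sqrt{2} \sqrt{x}$)
$g = 26780 - 248 i \sqrt{3}$ ($g = -4 + \frac{\left(-62 - 434\right) \left(\left(-2 - -6 + \sqrt{2} \sqrt{-6}\right) - 220\right)}{4} = -4 + \frac{\left(-496\right) \left(\left(-2 + 6 + \sqrt{2} i \sqrt{6}\right) - 220\right)}{4} = -4 + \frac{\left(-496\right) \left(\left(-2 + 6 + 2 i \sqrt{3}\right) - 220\right)}{4} = -4 + \frac{\left(-496\right) \left(\left(4 + 2 i \sqrt{3}\right) - 220\right)}{4} = -4 + \frac{\left(-496\right) \left(-216 + 2 i \sqrt{3}\right)}{4} = -4 + \frac{107136 - 992 i \sqrt{3}}{4} = -4 + \left(26784 - 248 i \sqrt{3}\right) = 26780 - 248 i \sqrt{3} \approx 26780.0 - 429.55 i$)
$S = 245$ ($S = -145 - -390 = -145 + 390 = 245$)
$\frac{g}{S} = \frac{26780 - 248 i \sqrt{3}}{245} = \left(26780 - 248 i \sqrt{3}\right) \frac{1}{245} = \frac{5356}{49} - \frac{248 i \sqrt{3}}{245}$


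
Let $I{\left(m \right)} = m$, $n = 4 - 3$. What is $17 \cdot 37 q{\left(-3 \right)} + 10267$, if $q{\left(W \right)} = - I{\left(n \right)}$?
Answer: $9638$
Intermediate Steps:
$n = 1$
$q{\left(W \right)} = -1$ ($q{\left(W \right)} = \left(-1\right) 1 = -1$)
$17 \cdot 37 q{\left(-3 \right)} + 10267 = 17 \cdot 37 \left(-1\right) + 10267 = 629 \left(-1\right) + 10267 = -629 + 10267 = 9638$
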